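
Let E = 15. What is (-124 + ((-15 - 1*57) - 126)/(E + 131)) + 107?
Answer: -1340/73 ≈ -18.356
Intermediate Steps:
(-124 + ((-15 - 1*57) - 126)/(E + 131)) + 107 = (-124 + ((-15 - 1*57) - 126)/(15 + 131)) + 107 = (-124 + ((-15 - 57) - 126)/146) + 107 = (-124 + (-72 - 126)*(1/146)) + 107 = (-124 - 198*1/146) + 107 = (-124 - 99/73) + 107 = -9151/73 + 107 = -1340/73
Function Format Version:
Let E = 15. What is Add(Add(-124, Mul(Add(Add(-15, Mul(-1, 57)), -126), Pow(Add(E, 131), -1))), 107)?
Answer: Rational(-1340, 73) ≈ -18.356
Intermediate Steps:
Add(Add(-124, Mul(Add(Add(-15, Mul(-1, 57)), -126), Pow(Add(E, 131), -1))), 107) = Add(Add(-124, Mul(Add(Add(-15, Mul(-1, 57)), -126), Pow(Add(15, 131), -1))), 107) = Add(Add(-124, Mul(Add(Add(-15, -57), -126), Pow(146, -1))), 107) = Add(Add(-124, Mul(Add(-72, -126), Rational(1, 146))), 107) = Add(Add(-124, Mul(-198, Rational(1, 146))), 107) = Add(Add(-124, Rational(-99, 73)), 107) = Add(Rational(-9151, 73), 107) = Rational(-1340, 73)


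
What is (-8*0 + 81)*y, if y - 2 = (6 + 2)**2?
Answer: 5346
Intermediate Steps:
y = 66 (y = 2 + (6 + 2)**2 = 2 + 8**2 = 2 + 64 = 66)
(-8*0 + 81)*y = (-8*0 + 81)*66 = (0 + 81)*66 = 81*66 = 5346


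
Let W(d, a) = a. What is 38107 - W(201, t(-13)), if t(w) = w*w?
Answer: 37938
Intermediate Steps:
t(w) = w²
38107 - W(201, t(-13)) = 38107 - 1*(-13)² = 38107 - 1*169 = 38107 - 169 = 37938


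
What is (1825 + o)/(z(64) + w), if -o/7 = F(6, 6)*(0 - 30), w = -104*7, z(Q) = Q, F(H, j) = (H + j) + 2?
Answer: -4765/664 ≈ -7.1762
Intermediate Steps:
F(H, j) = 2 + H + j
w = -728
o = 2940 (o = -7*(2 + 6 + 6)*(0 - 30) = -98*(-30) = -7*(-420) = 2940)
(1825 + o)/(z(64) + w) = (1825 + 2940)/(64 - 728) = 4765/(-664) = 4765*(-1/664) = -4765/664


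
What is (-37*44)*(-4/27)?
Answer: 6512/27 ≈ 241.19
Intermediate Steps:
(-37*44)*(-4/27) = -(-6512)/27 = -1628*(-4/27) = 6512/27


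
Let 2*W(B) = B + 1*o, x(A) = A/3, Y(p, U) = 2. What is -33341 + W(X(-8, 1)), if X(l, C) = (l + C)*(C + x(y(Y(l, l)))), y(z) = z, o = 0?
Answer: -200081/6 ≈ -33347.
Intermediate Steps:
x(A) = A/3 (x(A) = A*(⅓) = A/3)
X(l, C) = (⅔ + C)*(C + l) (X(l, C) = (l + C)*(C + (⅓)*2) = (C + l)*(C + ⅔) = (C + l)*(⅔ + C) = (⅔ + C)*(C + l))
W(B) = B/2 (W(B) = (B + 1*0)/2 = (B + 0)/2 = B/2)
-33341 + W(X(-8, 1)) = -33341 + (1² + (⅔)*1 + (⅔)*(-8) + 1*(-8))/2 = -33341 + (1 + ⅔ - 16/3 - 8)/2 = -33341 + (½)*(-35/3) = -33341 - 35/6 = -200081/6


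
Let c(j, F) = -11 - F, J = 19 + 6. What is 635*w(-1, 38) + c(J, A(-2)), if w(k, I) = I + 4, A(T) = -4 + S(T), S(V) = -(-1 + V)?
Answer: 26660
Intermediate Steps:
S(V) = 1 - V
J = 25
A(T) = -3 - T (A(T) = -4 + (1 - T) = -3 - T)
w(k, I) = 4 + I
635*w(-1, 38) + c(J, A(-2)) = 635*(4 + 38) + (-11 - (-3 - 1*(-2))) = 635*42 + (-11 - (-3 + 2)) = 26670 + (-11 - 1*(-1)) = 26670 + (-11 + 1) = 26670 - 10 = 26660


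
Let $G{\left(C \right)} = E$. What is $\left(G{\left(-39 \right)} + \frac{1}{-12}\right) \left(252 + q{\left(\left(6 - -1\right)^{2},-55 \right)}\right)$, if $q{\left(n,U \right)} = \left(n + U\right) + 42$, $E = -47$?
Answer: $-13560$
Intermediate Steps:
$G{\left(C \right)} = -47$
$q{\left(n,U \right)} = 42 + U + n$ ($q{\left(n,U \right)} = \left(U + n\right) + 42 = 42 + U + n$)
$\left(G{\left(-39 \right)} + \frac{1}{-12}\right) \left(252 + q{\left(\left(6 - -1\right)^{2},-55 \right)}\right) = \left(-47 + \frac{1}{-12}\right) \left(252 + \left(42 - 55 + \left(6 - -1\right)^{2}\right)\right) = \left(-47 - \frac{1}{12}\right) \left(252 + \left(42 - 55 + \left(6 + \left(-4 + 5\right)\right)^{2}\right)\right) = - \frac{565 \left(252 + \left(42 - 55 + \left(6 + 1\right)^{2}\right)\right)}{12} = - \frac{565 \left(252 + \left(42 - 55 + 7^{2}\right)\right)}{12} = - \frac{565 \left(252 + \left(42 - 55 + 49\right)\right)}{12} = - \frac{565 \left(252 + 36\right)}{12} = \left(- \frac{565}{12}\right) 288 = -13560$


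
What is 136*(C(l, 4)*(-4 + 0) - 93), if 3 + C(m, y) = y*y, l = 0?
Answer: -19720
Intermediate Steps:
C(m, y) = -3 + y**2 (C(m, y) = -3 + y*y = -3 + y**2)
136*(C(l, 4)*(-4 + 0) - 93) = 136*((-3 + 4**2)*(-4 + 0) - 93) = 136*((-3 + 16)*(-4) - 93) = 136*(13*(-4) - 93) = 136*(-52 - 93) = 136*(-145) = -19720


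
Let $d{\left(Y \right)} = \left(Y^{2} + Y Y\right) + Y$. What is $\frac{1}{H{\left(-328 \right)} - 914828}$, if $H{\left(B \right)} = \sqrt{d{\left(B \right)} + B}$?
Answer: $- \frac{228707}{209227513768} - \frac{\sqrt{13407}}{209227513768} \approx -1.0937 \cdot 10^{-6}$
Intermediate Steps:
$d{\left(Y \right)} = Y + 2 Y^{2}$ ($d{\left(Y \right)} = \left(Y^{2} + Y^{2}\right) + Y = 2 Y^{2} + Y = Y + 2 Y^{2}$)
$H{\left(B \right)} = \sqrt{B + B \left(1 + 2 B\right)}$ ($H{\left(B \right)} = \sqrt{B \left(1 + 2 B\right) + B} = \sqrt{B + B \left(1 + 2 B\right)}$)
$\frac{1}{H{\left(-328 \right)} - 914828} = \frac{1}{\sqrt{2} \sqrt{- 328 \left(1 - 328\right)} - 914828} = \frac{1}{\sqrt{2} \sqrt{\left(-328\right) \left(-327\right)} - 914828} = \frac{1}{\sqrt{2} \sqrt{107256} - 914828} = \frac{1}{\sqrt{2} \cdot 2 \sqrt{26814} - 914828} = \frac{1}{4 \sqrt{13407} - 914828} = \frac{1}{-914828 + 4 \sqrt{13407}}$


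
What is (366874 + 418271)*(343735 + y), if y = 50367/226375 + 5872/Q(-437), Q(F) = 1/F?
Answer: -78998098600889232/45275 ≈ -1.7448e+12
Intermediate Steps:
y = -580892687633/226375 (y = 50367/226375 + 5872/(1/(-437)) = 50367*(1/226375) + 5872/(-1/437) = 50367/226375 + 5872*(-437) = 50367/226375 - 2566064 = -580892687633/226375 ≈ -2.5661e+6)
(366874 + 418271)*(343735 + y) = (366874 + 418271)*(343735 - 580892687633/226375) = 785145*(-503079677008/226375) = -78998098600889232/45275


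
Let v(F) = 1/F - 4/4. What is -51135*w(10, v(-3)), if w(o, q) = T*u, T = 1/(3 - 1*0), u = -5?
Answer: 85225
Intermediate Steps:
v(F) = -1 + 1/F (v(F) = 1/F - 4*¼ = 1/F - 1 = -1 + 1/F)
T = ⅓ (T = 1/(3 + 0) = 1/3 = ⅓ ≈ 0.33333)
w(o, q) = -5/3 (w(o, q) = (⅓)*(-5) = -5/3)
-51135*w(10, v(-3)) = -51135*(-5/3) = 85225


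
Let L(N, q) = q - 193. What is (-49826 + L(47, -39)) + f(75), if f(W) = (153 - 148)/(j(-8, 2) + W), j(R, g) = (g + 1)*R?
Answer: -2552953/51 ≈ -50058.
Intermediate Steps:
L(N, q) = -193 + q
j(R, g) = R*(1 + g) (j(R, g) = (1 + g)*R = R*(1 + g))
f(W) = 5/(-24 + W) (f(W) = (153 - 148)/(-8*(1 + 2) + W) = 5/(-8*3 + W) = 5/(-24 + W))
(-49826 + L(47, -39)) + f(75) = (-49826 + (-193 - 39)) + 5/(-24 + 75) = (-49826 - 232) + 5/51 = -50058 + 5*(1/51) = -50058 + 5/51 = -2552953/51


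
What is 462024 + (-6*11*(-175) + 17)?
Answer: 473591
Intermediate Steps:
462024 + (-6*11*(-175) + 17) = 462024 + (-66*(-175) + 17) = 462024 + (11550 + 17) = 462024 + 11567 = 473591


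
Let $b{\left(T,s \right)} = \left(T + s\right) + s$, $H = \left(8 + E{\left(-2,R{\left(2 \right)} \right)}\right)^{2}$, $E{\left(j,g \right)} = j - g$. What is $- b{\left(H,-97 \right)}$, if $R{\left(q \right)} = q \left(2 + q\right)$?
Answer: $190$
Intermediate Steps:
$H = 4$ ($H = \left(8 - \left(2 + 2 \left(2 + 2\right)\right)\right)^{2} = \left(8 - \left(2 + 2 \cdot 4\right)\right)^{2} = \left(8 - 10\right)^{2} = \left(-2\right)^{2} = 4$)
$b{\left(T,s \right)} = T + 2 s$
$- b{\left(H,-97 \right)} = - (4 + 2 \left(-97\right)) = - (4 - 194) = \left(-1\right) \left(-190\right) = 190$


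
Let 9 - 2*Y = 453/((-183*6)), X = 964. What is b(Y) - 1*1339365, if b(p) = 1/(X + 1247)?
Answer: -2961336014/2211 ≈ -1.3394e+6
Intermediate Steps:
Y = 3445/732 (Y = 9/2 - 453/(2*((-183*6))) = 9/2 - 453/(2*(-1098)) = 9/2 - 453*(-1)/(2*1098) = 9/2 - 1/2*(-151/366) = 9/2 + 151/732 = 3445/732 ≈ 4.7063)
b(p) = 1/2211 (b(p) = 1/(964 + 1247) = 1/2211)
b(Y) - 1*1339365 = 1/2211 - 1*1339365 = 1/2211 - 1339365 = -2961336014/2211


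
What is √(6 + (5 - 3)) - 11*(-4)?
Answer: 44 + 2*√2 ≈ 46.828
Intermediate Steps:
√(6 + (5 - 3)) - 11*(-4) = √(6 + 2) + 44 = √8 + 44 = 2*√2 + 44 = 44 + 2*√2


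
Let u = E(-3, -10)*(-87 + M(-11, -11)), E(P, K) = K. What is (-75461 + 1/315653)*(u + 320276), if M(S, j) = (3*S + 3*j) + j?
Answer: -7667875275057312/315653 ≈ -2.4292e+10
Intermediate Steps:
M(S, j) = 3*S + 4*j
u = 1640 (u = -10*(-87 + (3*(-11) + 4*(-11))) = -10*(-87 + (-33 - 44)) = -10*(-87 - 77) = -10*(-164) = 1640)
(-75461 + 1/315653)*(u + 320276) = (-75461 + 1/315653)*(1640 + 320276) = (-75461 + 1/315653)*321916 = -23819491032/315653*321916 = -7667875275057312/315653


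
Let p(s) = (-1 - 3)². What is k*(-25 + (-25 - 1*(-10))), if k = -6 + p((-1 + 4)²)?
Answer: -400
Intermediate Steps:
p(s) = 16 (p(s) = (-4)² = 16)
k = 10 (k = -6 + 16 = 10)
k*(-25 + (-25 - 1*(-10))) = 10*(-25 + (-25 - 1*(-10))) = 10*(-25 + (-25 + 10)) = 10*(-25 - 15) = 10*(-40) = -400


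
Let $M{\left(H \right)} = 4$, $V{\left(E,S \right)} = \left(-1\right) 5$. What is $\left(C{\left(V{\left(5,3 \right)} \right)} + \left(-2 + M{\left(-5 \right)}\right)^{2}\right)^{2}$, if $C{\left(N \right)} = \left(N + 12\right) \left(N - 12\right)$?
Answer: $13225$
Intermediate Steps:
$V{\left(E,S \right)} = -5$
$C{\left(N \right)} = \left(-12 + N\right) \left(12 + N\right)$ ($C{\left(N \right)} = \left(12 + N\right) \left(-12 + N\right) = \left(-12 + N\right) \left(12 + N\right)$)
$\left(C{\left(V{\left(5,3 \right)} \right)} + \left(-2 + M{\left(-5 \right)}\right)^{2}\right)^{2} = \left(\left(-144 + \left(-5\right)^{2}\right) + \left(-2 + 4\right)^{2}\right)^{2} = \left(\left(-144 + 25\right) + 2^{2}\right)^{2} = \left(-119 + 4\right)^{2} = \left(-115\right)^{2} = 13225$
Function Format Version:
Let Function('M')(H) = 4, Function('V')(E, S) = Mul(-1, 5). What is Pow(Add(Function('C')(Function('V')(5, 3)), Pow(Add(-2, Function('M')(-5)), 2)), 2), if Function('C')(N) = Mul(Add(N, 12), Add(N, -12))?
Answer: 13225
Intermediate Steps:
Function('V')(E, S) = -5
Function('C')(N) = Mul(Add(-12, N), Add(12, N)) (Function('C')(N) = Mul(Add(12, N), Add(-12, N)) = Mul(Add(-12, N), Add(12, N)))
Pow(Add(Function('C')(Function('V')(5, 3)), Pow(Add(-2, Function('M')(-5)), 2)), 2) = Pow(Add(Add(-144, Pow(-5, 2)), Pow(Add(-2, 4), 2)), 2) = Pow(Add(Add(-144, 25), Pow(2, 2)), 2) = Pow(Add(-119, 4), 2) = Pow(-115, 2) = 13225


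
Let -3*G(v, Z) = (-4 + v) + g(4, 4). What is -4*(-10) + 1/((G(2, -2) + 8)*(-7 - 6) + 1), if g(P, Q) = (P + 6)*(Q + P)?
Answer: 9401/235 ≈ 40.004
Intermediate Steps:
g(P, Q) = (6 + P)*(P + Q)
G(v, Z) = -76/3 - v/3 (G(v, Z) = -((-4 + v) + (4² + 6*4 + 6*4 + 4*4))/3 = -((-4 + v) + (16 + 24 + 24 + 16))/3 = -((-4 + v) + 80)/3 = -(76 + v)/3 = -76/3 - v/3)
-4*(-10) + 1/((G(2, -2) + 8)*(-7 - 6) + 1) = -4*(-10) + 1/(((-76/3 - ⅓*2) + 8)*(-7 - 6) + 1) = 40 + 1/(((-76/3 - ⅔) + 8)*(-13) + 1) = 40 + 1/((-26 + 8)*(-13) + 1) = 40 + 1/(-18*(-13) + 1) = 40 + 1/(234 + 1) = 40 + 1/235 = 9401/235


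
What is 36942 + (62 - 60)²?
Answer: 36946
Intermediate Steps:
36942 + (62 - 60)² = 36942 + 2² = 36942 + 4 = 36946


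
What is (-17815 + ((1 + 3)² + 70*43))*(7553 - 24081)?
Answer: 244432592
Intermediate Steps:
(-17815 + ((1 + 3)² + 70*43))*(7553 - 24081) = (-17815 + (4² + 3010))*(-16528) = (-17815 + (16 + 3010))*(-16528) = (-17815 + 3026)*(-16528) = -14789*(-16528) = 244432592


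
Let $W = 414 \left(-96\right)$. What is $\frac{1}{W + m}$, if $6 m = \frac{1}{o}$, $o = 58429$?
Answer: $- \frac{350574}{13933213055} \approx -2.5161 \cdot 10^{-5}$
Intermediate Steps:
$m = \frac{1}{350574}$ ($m = \frac{1}{6 \cdot 58429} = \frac{1}{6} \cdot \frac{1}{58429} = \frac{1}{350574} \approx 2.8525 \cdot 10^{-6}$)
$W = -39744$
$\frac{1}{W + m} = \frac{1}{-39744 + \frac{1}{350574}} = \frac{1}{- \frac{13933213055}{350574}} = - \frac{350574}{13933213055}$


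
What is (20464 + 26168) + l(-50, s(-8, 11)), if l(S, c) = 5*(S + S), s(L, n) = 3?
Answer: 46132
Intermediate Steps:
l(S, c) = 10*S (l(S, c) = 5*(2*S) = 10*S)
(20464 + 26168) + l(-50, s(-8, 11)) = (20464 + 26168) + 10*(-50) = 46632 - 500 = 46132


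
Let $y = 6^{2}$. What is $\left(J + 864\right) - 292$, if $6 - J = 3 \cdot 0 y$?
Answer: $578$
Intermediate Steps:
$y = 36$
$J = 6$ ($J = 6 - 3 \cdot 0 \cdot 36 = 6 - 0 \cdot 36 = 6 - 0 = 6 + 0 = 6$)
$\left(J + 864\right) - 292 = \left(6 + 864\right) - 292 = 870 - 292 = 578$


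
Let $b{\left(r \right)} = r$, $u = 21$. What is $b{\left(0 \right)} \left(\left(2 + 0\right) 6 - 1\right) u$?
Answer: $0$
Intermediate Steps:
$b{\left(0 \right)} \left(\left(2 + 0\right) 6 - 1\right) u = 0 \left(\left(2 + 0\right) 6 - 1\right) 21 = 0 \left(2 \cdot 6 - 1\right) 21 = 0 \left(12 - 1\right) 21 = 0 \cdot 11 \cdot 21 = 0 \cdot 21 = 0$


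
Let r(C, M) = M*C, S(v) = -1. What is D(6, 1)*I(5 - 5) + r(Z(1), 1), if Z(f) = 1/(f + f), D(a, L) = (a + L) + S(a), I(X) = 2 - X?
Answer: 25/2 ≈ 12.500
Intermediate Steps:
D(a, L) = -1 + L + a (D(a, L) = (a + L) - 1 = (L + a) - 1 = -1 + L + a)
Z(f) = 1/(2*f)
r(C, M) = C*M
D(6, 1)*I(5 - 5) + r(Z(1), 1) = (-1 + 1 + 6)*(2 - (5 - 5)) + ((½)/1)*1 = 6*(2 - 1*0) + ((½)*1)*1 = 6*(2 + 0) + (½)*1 = 6*2 + ½ = 12 + ½ = 25/2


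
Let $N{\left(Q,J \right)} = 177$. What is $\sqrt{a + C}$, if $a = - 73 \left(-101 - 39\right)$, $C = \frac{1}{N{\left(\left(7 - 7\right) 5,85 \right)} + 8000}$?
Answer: $\frac{\sqrt{683343230557}}{8177} \approx 101.09$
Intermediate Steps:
$C = \frac{1}{8177}$ ($C = \frac{1}{177 + 8000} = \frac{1}{8177} \approx 0.00012229$)
$a = 10220$ ($a = \left(-73\right) \left(-140\right) = 10220$)
$\sqrt{a + C} = \sqrt{10220 + \frac{1}{8177}} = \sqrt{\frac{83568941}{8177}} = \frac{\sqrt{683343230557}}{8177}$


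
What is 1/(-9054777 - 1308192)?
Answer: -1/10362969 ≈ -9.6497e-8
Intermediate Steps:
1/(-9054777 - 1308192) = 1/(-10362969) = -1/10362969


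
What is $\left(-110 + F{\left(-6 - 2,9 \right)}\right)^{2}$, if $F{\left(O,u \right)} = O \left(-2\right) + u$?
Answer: $7225$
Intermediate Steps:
$F{\left(O,u \right)} = u - 2 O$ ($F{\left(O,u \right)} = - 2 O + u = u - 2 O$)
$\left(-110 + F{\left(-6 - 2,9 \right)}\right)^{2} = \left(-110 - \left(-9 + 2 \left(-6 - 2\right)\right)\right)^{2} = \left(-110 + \left(9 - -16\right)\right)^{2} = \left(-110 + \left(9 + 16\right)\right)^{2} = \left(-110 + 25\right)^{2} = \left(-85\right)^{2} = 7225$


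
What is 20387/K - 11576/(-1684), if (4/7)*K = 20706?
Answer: 7824032/1052079 ≈ 7.4367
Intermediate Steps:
K = 72471/2 (K = (7/4)*20706 = 72471/2 ≈ 36236.)
20387/K - 11576/(-1684) = 20387/(72471/2) - 11576/(-1684) = 20387*(2/72471) - 11576*(-1/1684) = 1406/2499 + 2894/421 = 7824032/1052079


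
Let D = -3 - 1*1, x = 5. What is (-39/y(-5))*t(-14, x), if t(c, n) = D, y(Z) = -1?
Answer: -156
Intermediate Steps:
D = -4 (D = -3 - 1 = -4)
t(c, n) = -4
(-39/y(-5))*t(-14, x) = -39/(-1)*(-4) = -39*(-1)*(-4) = 39*(-4) = -156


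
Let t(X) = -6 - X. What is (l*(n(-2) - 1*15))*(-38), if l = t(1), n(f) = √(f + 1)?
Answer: -3990 + 266*I ≈ -3990.0 + 266.0*I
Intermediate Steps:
n(f) = √(1 + f)
l = -7 (l = -6 - 1*1 = -6 - 1 = -7)
(l*(n(-2) - 1*15))*(-38) = -7*(√(1 - 2) - 1*15)*(-38) = -7*(√(-1) - 15)*(-38) = -7*(I - 15)*(-38) = -7*(-15 + I)*(-38) = (105 - 7*I)*(-38) = -3990 + 266*I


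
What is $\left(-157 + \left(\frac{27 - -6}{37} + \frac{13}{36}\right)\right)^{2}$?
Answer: $\frac{43037577025}{1774224} \approx 24257.0$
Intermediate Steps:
$\left(-157 + \left(\frac{27 - -6}{37} + \frac{13}{36}\right)\right)^{2} = \left(-157 + \left(\left(27 + 6\right) \frac{1}{37} + 13 \cdot \frac{1}{36}\right)\right)^{2} = \left(-157 + \left(33 \cdot \frac{1}{37} + \frac{13}{36}\right)\right)^{2} = \left(-157 + \left(\frac{33}{37} + \frac{13}{36}\right)\right)^{2} = \left(-157 + \frac{1669}{1332}\right)^{2} = \left(- \frac{207455}{1332}\right)^{2} = \frac{43037577025}{1774224}$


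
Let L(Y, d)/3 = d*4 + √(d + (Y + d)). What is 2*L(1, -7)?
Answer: -168 + 6*I*√13 ≈ -168.0 + 21.633*I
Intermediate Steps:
L(Y, d) = 3*√(Y + 2*d) + 12*d (L(Y, d) = 3*(d*4 + √(d + (Y + d))) = 3*(4*d + √(Y + 2*d)) = 3*(√(Y + 2*d) + 4*d) = 3*√(Y + 2*d) + 12*d)
2*L(1, -7) = 2*(3*√(1 + 2*(-7)) + 12*(-7)) = 2*(3*√(1 - 14) - 84) = 2*(3*√(-13) - 84) = 2*(3*(I*√13) - 84) = 2*(3*I*√13 - 84) = 2*(-84 + 3*I*√13) = -168 + 6*I*√13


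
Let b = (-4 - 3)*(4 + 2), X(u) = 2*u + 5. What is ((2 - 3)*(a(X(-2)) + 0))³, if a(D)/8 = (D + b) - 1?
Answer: 37933056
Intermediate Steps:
X(u) = 5 + 2*u
b = -42 (b = -7*6 = -42)
a(D) = -344 + 8*D (a(D) = 8*((D - 42) - 1) = 8*((-42 + D) - 1) = 8*(-43 + D) = -344 + 8*D)
((2 - 3)*(a(X(-2)) + 0))³ = ((2 - 3)*((-344 + 8*(5 + 2*(-2))) + 0))³ = (-((-344 + 8*(5 - 4)) + 0))³ = (-((-344 + 8*1) + 0))³ = (-((-344 + 8) + 0))³ = (-(-336 + 0))³ = (-1*(-336))³ = 336³ = 37933056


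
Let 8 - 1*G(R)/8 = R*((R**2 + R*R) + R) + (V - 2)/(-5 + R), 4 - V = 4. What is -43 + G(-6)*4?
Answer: 141671/11 ≈ 12879.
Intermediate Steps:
V = 0 (V = 4 - 1*4 = 4 - 4 = 0)
G(R) = 64 + 16/(-5 + R) - 8*R*(R + 2*R**2) (G(R) = 64 - 8*(R*((R**2 + R*R) + R) + (0 - 2)/(-5 + R)) = 64 - 8*(R*((R**2 + R**2) + R) - 2/(-5 + R)) = 64 - 8*(R*(2*R**2 + R) - 2/(-5 + R)) = 64 - 8*(R*(R + 2*R**2) - 2/(-5 + R)) = 64 - 8*(-2/(-5 + R) + R*(R + 2*R**2)) = 64 + (16/(-5 + R) - 8*R*(R + 2*R**2)) = 64 + 16/(-5 + R) - 8*R*(R + 2*R**2))
-43 + G(-6)*4 = -43 + (8*(-38 - 2*(-6)**4 + 5*(-6)**2 + 8*(-6) + 9*(-6)**3)/(-5 - 6))*4 = -43 + (8*(-38 - 2*1296 + 5*36 - 48 + 9*(-216))/(-11))*4 = -43 + (8*(-1/11)*(-38 - 2592 + 180 - 48 - 1944))*4 = -43 + (8*(-1/11)*(-4442))*4 = -43 + (35536/11)*4 = -43 + 142144/11 = 141671/11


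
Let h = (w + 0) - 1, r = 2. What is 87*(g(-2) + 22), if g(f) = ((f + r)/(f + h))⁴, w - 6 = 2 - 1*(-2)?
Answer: 1914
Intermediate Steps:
w = 10 (w = 6 + (2 - 1*(-2)) = 6 + (2 + 2) = 6 + 4 = 10)
h = 9 (h = (10 + 0) - 1 = 10 - 1 = 9)
g(f) = (2 + f)⁴/(9 + f)⁴ (g(f) = ((f + 2)/(f + 9))⁴ = ((2 + f)/(9 + f))⁴ = (2 + f)⁴/(9 + f)⁴)
87*(g(-2) + 22) = 87*((2 - 2)⁴/(9 - 2)⁴ + 22) = 87*(0⁴/7⁴ + 22) = 87*(0*(1/2401) + 22) = 87*(0 + 22) = 87*22 = 1914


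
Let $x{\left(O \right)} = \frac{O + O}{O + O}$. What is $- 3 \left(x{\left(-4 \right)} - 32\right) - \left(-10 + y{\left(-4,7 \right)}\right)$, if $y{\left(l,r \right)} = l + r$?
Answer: $100$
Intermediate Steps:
$x{\left(O \right)} = 1$ ($x{\left(O \right)} = \frac{2 O}{2 O} = 2 O \frac{1}{2 O} = 1$)
$- 3 \left(x{\left(-4 \right)} - 32\right) - \left(-10 + y{\left(-4,7 \right)}\right) = - 3 \left(1 - 32\right) + \left(10 - \left(-4 + 7\right)\right) = \left(-3\right) \left(-31\right) + \left(10 - 3\right) = 93 + \left(10 - 3\right) = 93 + 7 = 100$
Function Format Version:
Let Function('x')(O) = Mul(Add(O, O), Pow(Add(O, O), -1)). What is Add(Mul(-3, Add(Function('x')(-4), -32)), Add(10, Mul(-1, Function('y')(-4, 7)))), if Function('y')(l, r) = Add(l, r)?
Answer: 100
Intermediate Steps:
Function('x')(O) = 1 (Function('x')(O) = Mul(Mul(2, O), Pow(Mul(2, O), -1)) = Mul(Mul(2, O), Mul(Rational(1, 2), Pow(O, -1))) = 1)
Add(Mul(-3, Add(Function('x')(-4), -32)), Add(10, Mul(-1, Function('y')(-4, 7)))) = Add(Mul(-3, Add(1, -32)), Add(10, Mul(-1, Add(-4, 7)))) = Add(Mul(-3, -31), Add(10, Mul(-1, 3))) = Add(93, Add(10, -3)) = Add(93, 7) = 100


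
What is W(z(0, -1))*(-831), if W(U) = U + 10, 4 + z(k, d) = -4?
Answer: -1662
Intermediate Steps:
z(k, d) = -8 (z(k, d) = -4 - 4 = -8)
W(U) = 10 + U
W(z(0, -1))*(-831) = (10 - 8)*(-831) = 2*(-831) = -1662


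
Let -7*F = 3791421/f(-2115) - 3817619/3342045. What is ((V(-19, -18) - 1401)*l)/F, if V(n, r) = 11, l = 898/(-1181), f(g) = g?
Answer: 686229418928550/166378936986817 ≈ 4.1245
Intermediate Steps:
l = -898/1181 (l = 898*(-1/1181) = -898/1181 ≈ -0.76037)
F = 281759419114/1099532805 (F = -(3791421/(-2115) - 3817619/3342045)/7 = -(3791421*(-1/2115) - 3817619*1/3342045)/7 = -(-421269/235 - 3817619/3342045)/7 = -⅐*(-281759419114/157076115) = 281759419114/1099532805 ≈ 256.25)
((V(-19, -18) - 1401)*l)/F = ((11 - 1401)*(-898/1181))/(281759419114/1099532805) = -1390*(-898/1181)*(1099532805/281759419114) = (1248220/1181)*(1099532805/281759419114) = 686229418928550/166378936986817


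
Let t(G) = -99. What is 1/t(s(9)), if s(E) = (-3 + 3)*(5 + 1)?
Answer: -1/99 ≈ -0.010101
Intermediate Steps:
s(E) = 0 (s(E) = 0*6 = 0)
1/t(s(9)) = 1/(-99) = -1/99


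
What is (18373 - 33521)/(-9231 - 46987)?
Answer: 7574/28109 ≈ 0.26945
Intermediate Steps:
(18373 - 33521)/(-9231 - 46987) = -15148/(-56218) = -15148*(-1/56218) = 7574/28109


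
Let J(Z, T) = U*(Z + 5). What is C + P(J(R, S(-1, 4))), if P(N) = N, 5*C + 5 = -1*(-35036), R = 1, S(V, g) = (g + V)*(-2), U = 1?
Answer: 35061/5 ≈ 7012.2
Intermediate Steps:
S(V, g) = -2*V - 2*g (S(V, g) = (V + g)*(-2) = -2*V - 2*g)
J(Z, T) = 5 + Z (J(Z, T) = 1*(Z + 5) = 1*(5 + Z) = 5 + Z)
C = 35031/5 (C = -1 + (-1*(-35036))/5 = -1 + (1/5)*35036 = -1 + 35036/5 = 35031/5 ≈ 7006.2)
C + P(J(R, S(-1, 4))) = 35031/5 + (5 + 1) = 35031/5 + 6 = 35061/5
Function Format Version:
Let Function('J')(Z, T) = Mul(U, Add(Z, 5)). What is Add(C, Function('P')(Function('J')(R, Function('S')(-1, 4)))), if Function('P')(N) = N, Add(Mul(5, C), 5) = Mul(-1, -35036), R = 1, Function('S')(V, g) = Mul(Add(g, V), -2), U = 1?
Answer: Rational(35061, 5) ≈ 7012.2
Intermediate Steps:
Function('S')(V, g) = Add(Mul(-2, V), Mul(-2, g)) (Function('S')(V, g) = Mul(Add(V, g), -2) = Add(Mul(-2, V), Mul(-2, g)))
Function('J')(Z, T) = Add(5, Z) (Function('J')(Z, T) = Mul(1, Add(Z, 5)) = Mul(1, Add(5, Z)) = Add(5, Z))
C = Rational(35031, 5) (C = Add(-1, Mul(Rational(1, 5), Mul(-1, -35036))) = Add(-1, Mul(Rational(1, 5), 35036)) = Add(-1, Rational(35036, 5)) = Rational(35031, 5) ≈ 7006.2)
Add(C, Function('P')(Function('J')(R, Function('S')(-1, 4)))) = Add(Rational(35031, 5), Add(5, 1)) = Add(Rational(35031, 5), 6) = Rational(35061, 5)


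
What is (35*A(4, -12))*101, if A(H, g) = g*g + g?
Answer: 466620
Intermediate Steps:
A(H, g) = g + g**2 (A(H, g) = g**2 + g = g + g**2)
(35*A(4, -12))*101 = (35*(-12*(1 - 12)))*101 = (35*(-12*(-11)))*101 = (35*132)*101 = 4620*101 = 466620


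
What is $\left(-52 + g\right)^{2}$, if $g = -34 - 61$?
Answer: $21609$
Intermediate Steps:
$g = -95$
$\left(-52 + g\right)^{2} = \left(-52 - 95\right)^{2} = \left(-147\right)^{2} = 21609$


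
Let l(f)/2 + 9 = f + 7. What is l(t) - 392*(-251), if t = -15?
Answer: 98358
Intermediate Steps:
l(f) = -4 + 2*f (l(f) = -18 + 2*(f + 7) = -18 + 2*(7 + f) = -18 + (14 + 2*f) = -4 + 2*f)
l(t) - 392*(-251) = (-4 + 2*(-15)) - 392*(-251) = (-4 - 30) + 98392 = -34 + 98392 = 98358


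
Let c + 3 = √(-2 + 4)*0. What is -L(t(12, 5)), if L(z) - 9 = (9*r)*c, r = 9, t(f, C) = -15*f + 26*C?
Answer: 234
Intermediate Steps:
c = -3 (c = -3 + √(-2 + 4)*0 = -3 + √2*0 = -3 + 0 = -3)
L(z) = -234 (L(z) = 9 + (9*9)*(-3) = 9 + 81*(-3) = 9 - 243 = -234)
-L(t(12, 5)) = -1*(-234) = 234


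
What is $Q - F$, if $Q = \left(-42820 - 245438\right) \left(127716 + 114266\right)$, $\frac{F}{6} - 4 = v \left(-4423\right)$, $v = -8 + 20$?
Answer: $-69752928924$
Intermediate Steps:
$v = 12$
$F = -318432$ ($F = 24 + 6 \cdot 12 \left(-4423\right) = 24 + 6 \left(-53076\right) = 24 - 318456 = -318432$)
$Q = -69753247356$ ($Q = \left(-288258\right) 241982 = -69753247356$)
$Q - F = -69753247356 - -318432 = -69753247356 + 318432 = -69752928924$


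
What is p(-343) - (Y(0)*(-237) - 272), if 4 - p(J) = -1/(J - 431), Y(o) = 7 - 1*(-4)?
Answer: 2231441/774 ≈ 2883.0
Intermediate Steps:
Y(o) = 11 (Y(o) = 7 + 4 = 11)
p(J) = 4 + 1/(-431 + J) (p(J) = 4 - (-1)/(J - 431) = 4 - (-1)/(-431 + J) = 4 + 1/(-431 + J))
p(-343) - (Y(0)*(-237) - 272) = (-1723 + 4*(-343))/(-431 - 343) - (11*(-237) - 272) = (-1723 - 1372)/(-774) - (-2607 - 272) = -1/774*(-3095) - 1*(-2879) = 3095/774 + 2879 = 2231441/774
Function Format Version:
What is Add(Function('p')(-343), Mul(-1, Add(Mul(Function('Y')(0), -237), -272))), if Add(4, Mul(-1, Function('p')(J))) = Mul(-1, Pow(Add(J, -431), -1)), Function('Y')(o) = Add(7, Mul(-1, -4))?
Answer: Rational(2231441, 774) ≈ 2883.0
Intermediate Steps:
Function('Y')(o) = 11 (Function('Y')(o) = Add(7, 4) = 11)
Function('p')(J) = Add(4, Pow(Add(-431, J), -1)) (Function('p')(J) = Add(4, Mul(-1, Mul(-1, Pow(Add(J, -431), -1)))) = Add(4, Mul(-1, Mul(-1, Pow(Add(-431, J), -1)))) = Add(4, Pow(Add(-431, J), -1)))
Add(Function('p')(-343), Mul(-1, Add(Mul(Function('Y')(0), -237), -272))) = Add(Mul(Pow(Add(-431, -343), -1), Add(-1723, Mul(4, -343))), Mul(-1, Add(Mul(11, -237), -272))) = Add(Mul(Pow(-774, -1), Add(-1723, -1372)), Mul(-1, Add(-2607, -272))) = Add(Mul(Rational(-1, 774), -3095), Mul(-1, -2879)) = Add(Rational(3095, 774), 2879) = Rational(2231441, 774)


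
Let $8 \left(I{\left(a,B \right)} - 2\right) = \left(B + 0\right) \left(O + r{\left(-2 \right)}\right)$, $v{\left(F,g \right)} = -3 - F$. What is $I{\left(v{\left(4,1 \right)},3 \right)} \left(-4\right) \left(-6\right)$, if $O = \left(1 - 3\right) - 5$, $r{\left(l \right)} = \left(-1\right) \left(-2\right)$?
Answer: $3$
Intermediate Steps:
$r{\left(l \right)} = 2$
$O = -7$ ($O = -2 - 5 = -7$)
$I{\left(a,B \right)} = 2 - \frac{5 B}{8}$ ($I{\left(a,B \right)} = 2 + \frac{\left(B + 0\right) \left(-7 + 2\right)}{8} = 2 + \frac{B \left(-5\right)}{8} = 2 + \frac{\left(-5\right) B}{8} = 2 - \frac{5 B}{8}$)
$I{\left(v{\left(4,1 \right)},3 \right)} \left(-4\right) \left(-6\right) = \left(2 - \frac{15}{8}\right) \left(-4\right) \left(-6\right) = \frac{1}{8} \left(-4\right) \left(-6\right) = \left(- \frac{1}{2}\right) \left(-6\right) = 3$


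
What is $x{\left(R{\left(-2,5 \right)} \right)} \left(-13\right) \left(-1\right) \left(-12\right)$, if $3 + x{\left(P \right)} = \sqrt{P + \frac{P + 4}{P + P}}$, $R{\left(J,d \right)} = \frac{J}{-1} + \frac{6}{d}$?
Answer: $468 - \frac{39 \sqrt{1730}}{5} \approx 143.57$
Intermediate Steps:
$R{\left(J,d \right)} = - J + \frac{6}{d}$ ($R{\left(J,d \right)} = J \left(-1\right) + \frac{6}{d} = - J + \frac{6}{d}$)
$x{\left(P \right)} = -3 + \sqrt{P + \frac{4 + P}{2 P}}$ ($x{\left(P \right)} = -3 + \sqrt{P + \frac{P + 4}{P + P}} = -3 + \sqrt{P + \frac{4 + P}{2 P}}$)
$x{\left(R{\left(-2,5 \right)} \right)} \left(-13\right) \left(-1\right) \left(-12\right) = \left(-3 + \frac{\sqrt{2 + 4 \left(\left(-1\right) \left(-2\right) + \frac{6}{5}\right) + \frac{8}{\left(-1\right) \left(-2\right) + \frac{6}{5}}}}{2}\right) \left(-13\right) \left(-1\right) \left(-12\right) = \left(-3 + \frac{\sqrt{2 + 4 \left(2 + 6 \cdot \frac{1}{5}\right) + \frac{8}{2 + 6 \cdot \frac{1}{5}}}}{2}\right) 13 \left(-12\right) = \left(-3 + \frac{\sqrt{2 + 4 \left(2 + \frac{6}{5}\right) + \frac{8}{2 + \frac{6}{5}}}}{2}\right) \left(-156\right) = \left(-3 + \frac{\sqrt{2 + 4 \cdot \frac{16}{5} + \frac{8}{\frac{16}{5}}}}{2}\right) \left(-156\right) = \left(-3 + \frac{\sqrt{2 + \frac{64}{5} + 8 \cdot \frac{5}{16}}}{2}\right) \left(-156\right) = \left(-3 + \frac{\sqrt{2 + \frac{64}{5} + \frac{5}{2}}}{2}\right) \left(-156\right) = \left(-3 + \frac{\sqrt{\frac{173}{10}}}{2}\right) \left(-156\right) = \left(-3 + \frac{\frac{1}{10} \sqrt{1730}}{2}\right) \left(-156\right) = \left(-3 + \frac{\sqrt{1730}}{20}\right) \left(-156\right) = 468 - \frac{39 \sqrt{1730}}{5}$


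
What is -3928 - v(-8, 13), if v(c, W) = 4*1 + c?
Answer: -3924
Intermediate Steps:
v(c, W) = 4 + c
-3928 - v(-8, 13) = -3928 - (4 - 8) = -3928 - 1*(-4) = -3928 + 4 = -3924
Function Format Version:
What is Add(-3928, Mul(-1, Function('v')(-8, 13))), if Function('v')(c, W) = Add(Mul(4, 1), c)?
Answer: -3924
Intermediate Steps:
Function('v')(c, W) = Add(4, c)
Add(-3928, Mul(-1, Function('v')(-8, 13))) = Add(-3928, Mul(-1, Add(4, -8))) = Add(-3928, Mul(-1, -4)) = Add(-3928, 4) = -3924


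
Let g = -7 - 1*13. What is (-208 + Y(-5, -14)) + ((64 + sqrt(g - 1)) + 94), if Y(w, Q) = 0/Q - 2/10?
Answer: -251/5 + I*sqrt(21) ≈ -50.2 + 4.5826*I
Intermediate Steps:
Y(w, Q) = -1/5 (Y(w, Q) = 0 - 2*1/10 = 0 - 1/5 = -1/5)
g = -20 (g = -7 - 13 = -20)
(-208 + Y(-5, -14)) + ((64 + sqrt(g - 1)) + 94) = (-208 - 1/5) + ((64 + sqrt(-20 - 1)) + 94) = -1041/5 + ((64 + sqrt(-21)) + 94) = -1041/5 + ((64 + I*sqrt(21)) + 94) = -1041/5 + (158 + I*sqrt(21)) = -251/5 + I*sqrt(21)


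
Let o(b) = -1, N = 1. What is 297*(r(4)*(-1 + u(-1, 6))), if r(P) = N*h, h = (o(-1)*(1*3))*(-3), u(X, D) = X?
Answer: -5346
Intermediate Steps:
h = 9 (h = -3*(-3) = 9)
r(P) = 9 (r(P) = 1*9 = 9)
297*(r(4)*(-1 + u(-1, 6))) = 297*(9*(-1 - 1)) = 297*(9*(-2)) = 297*(-18) = -5346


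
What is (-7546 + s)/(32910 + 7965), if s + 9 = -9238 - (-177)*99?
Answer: 146/8175 ≈ 0.017859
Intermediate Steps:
s = 8276 (s = -9 + (-9238 - (-177)*99) = -9 + (-9238 - 1*(-17523)) = -9 + (-9238 + 17523) = -9 + 8285 = 8276)
(-7546 + s)/(32910 + 7965) = (-7546 + 8276)/(32910 + 7965) = 730/40875 = 730*(1/40875) = 146/8175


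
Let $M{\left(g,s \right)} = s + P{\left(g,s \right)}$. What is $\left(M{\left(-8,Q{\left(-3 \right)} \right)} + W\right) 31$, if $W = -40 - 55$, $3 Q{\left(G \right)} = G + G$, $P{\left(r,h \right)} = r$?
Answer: $-3255$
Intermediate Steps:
$Q{\left(G \right)} = \frac{2 G}{3}$ ($Q{\left(G \right)} = \frac{G + G}{3} = \frac{2 G}{3}$)
$M{\left(g,s \right)} = g + s$ ($M{\left(g,s \right)} = s + g = g + s$)
$W = -95$ ($W = -40 - 55 = -95$)
$\left(M{\left(-8,Q{\left(-3 \right)} \right)} + W\right) 31 = \left(\left(-8 + \frac{2}{3} \left(-3\right)\right) - 95\right) 31 = \left(\left(-8 - 2\right) - 95\right) 31 = \left(-10 - 95\right) 31 = \left(-105\right) 31 = -3255$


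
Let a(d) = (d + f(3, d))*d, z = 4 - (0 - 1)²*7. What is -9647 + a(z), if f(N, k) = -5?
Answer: -9623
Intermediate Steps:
z = -3 (z = 4 - 1*(-1)²*7 = 4 - 1*1*7 = 4 - 1*7 = 4 - 7 = -3)
a(d) = d*(-5 + d) (a(d) = (d - 5)*d = (-5 + d)*d = d*(-5 + d))
-9647 + a(z) = -9647 - 3*(-5 - 3) = -9647 - 3*(-8) = -9647 + 24 = -9623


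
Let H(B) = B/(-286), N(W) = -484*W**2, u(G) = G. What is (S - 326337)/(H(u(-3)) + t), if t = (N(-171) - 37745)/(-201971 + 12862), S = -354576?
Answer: -36827298083862/4059018581 ≈ -9073.0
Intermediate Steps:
H(B) = -B/286 (H(B) = B*(-1/286) = -B/286)
t = 14190389/189109 (t = (-484*(-171)**2 - 37745)/(-201971 + 12862) = (-484*29241 - 37745)/(-189109) = (-14152644 - 37745)*(-1/189109) = -14190389*(-1/189109) = 14190389/189109 ≈ 75.038)
(S - 326337)/(H(u(-3)) + t) = (-354576 - 326337)/(-1/286*(-3) + 14190389/189109) = -680913/(3/286 + 14190389/189109) = -680913/4059018581/54085174 = -680913*54085174/4059018581 = -36827298083862/4059018581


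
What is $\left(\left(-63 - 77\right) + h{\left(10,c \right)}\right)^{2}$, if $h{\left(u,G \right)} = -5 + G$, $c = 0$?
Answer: $21025$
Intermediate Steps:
$\left(\left(-63 - 77\right) + h{\left(10,c \right)}\right)^{2} = \left(\left(-63 - 77\right) + \left(-5 + 0\right)\right)^{2} = \left(-140 - 5\right)^{2} = \left(-145\right)^{2} = 21025$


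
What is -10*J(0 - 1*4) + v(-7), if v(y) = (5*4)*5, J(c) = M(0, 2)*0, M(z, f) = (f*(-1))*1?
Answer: 100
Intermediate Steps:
M(z, f) = -f (M(z, f) = -f*1 = -f)
J(c) = 0 (J(c) = -1*2*0 = -2*0 = 0)
v(y) = 100 (v(y) = 20*5 = 100)
-10*J(0 - 1*4) + v(-7) = -10*0 + 100 = 0 + 100 = 100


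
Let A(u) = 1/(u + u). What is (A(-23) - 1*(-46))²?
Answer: 4473225/2116 ≈ 2114.0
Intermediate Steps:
A(u) = 1/(2*u)
(A(-23) - 1*(-46))² = ((½)/(-23) - 1*(-46))² = ((½)*(-1/23) + 46)² = (-1/46 + 46)² = (2115/46)² = 4473225/2116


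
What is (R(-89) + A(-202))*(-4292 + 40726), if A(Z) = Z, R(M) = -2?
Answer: -7432536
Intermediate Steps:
(R(-89) + A(-202))*(-4292 + 40726) = (-2 - 202)*(-4292 + 40726) = -204*36434 = -7432536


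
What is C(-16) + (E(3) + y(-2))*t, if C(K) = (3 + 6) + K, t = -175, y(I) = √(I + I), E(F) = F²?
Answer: -1582 - 350*I ≈ -1582.0 - 350.0*I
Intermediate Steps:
y(I) = √2*√I (y(I) = √(2*I) = √2*√I)
C(K) = 9 + K
C(-16) + (E(3) + y(-2))*t = (9 - 16) + (3² + √2*√(-2))*(-175) = -7 + (9 + √2*(I*√2))*(-175) = -7 + (9 + 2*I)*(-175) = -7 + (-1575 - 350*I) = -1582 - 350*I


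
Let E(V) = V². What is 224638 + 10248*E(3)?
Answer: 316870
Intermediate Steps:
224638 + 10248*E(3) = 224638 + 10248*3² = 224638 + 10248*9 = 224638 + 92232 = 316870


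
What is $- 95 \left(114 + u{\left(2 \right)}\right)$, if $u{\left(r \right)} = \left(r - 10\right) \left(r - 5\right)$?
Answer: $-13110$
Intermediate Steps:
$u{\left(r \right)} = \left(-10 + r\right) \left(-5 + r\right)$
$- 95 \left(114 + u{\left(2 \right)}\right) = - 95 \left(114 + \left(50 + 2^{2} - 30\right)\right) = - 95 \left(114 + \left(50 + 4 - 30\right)\right) = - 95 \left(114 + 24\right) = \left(-95\right) 138 = -13110$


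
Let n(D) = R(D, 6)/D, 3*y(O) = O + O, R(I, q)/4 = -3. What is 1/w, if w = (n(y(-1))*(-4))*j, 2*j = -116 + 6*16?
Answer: 1/720 ≈ 0.0013889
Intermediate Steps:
R(I, q) = -12 (R(I, q) = 4*(-3) = -12)
y(O) = 2*O/3 (y(O) = (O + O)/3 = (2*O)/3 = 2*O/3)
j = -10 (j = (-116 + 6*16)/2 = (-116 + 96)/2 = (1/2)*(-20) = -10)
n(D) = -12/D
w = 720 (w = (-12/((2/3)*(-1))*(-4))*(-10) = (-12/(-2/3)*(-4))*(-10) = (-12*(-3/2)*(-4))*(-10) = (18*(-4))*(-10) = -72*(-10) = 720)
1/w = 1/720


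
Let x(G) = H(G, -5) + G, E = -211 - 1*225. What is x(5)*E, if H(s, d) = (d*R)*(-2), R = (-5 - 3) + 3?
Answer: 19620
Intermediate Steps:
R = -5 (R = -8 + 3 = -5)
H(s, d) = 10*d (H(s, d) = (d*(-5))*(-2) = -5*d*(-2) = 10*d)
E = -436 (E = -211 - 225 = -436)
x(G) = -50 + G (x(G) = 10*(-5) + G = -50 + G)
x(5)*E = (-50 + 5)*(-436) = -45*(-436) = 19620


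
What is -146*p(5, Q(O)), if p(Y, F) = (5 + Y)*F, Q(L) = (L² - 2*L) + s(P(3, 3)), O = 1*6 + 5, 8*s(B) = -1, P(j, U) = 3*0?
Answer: -288715/2 ≈ -1.4436e+5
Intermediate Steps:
P(j, U) = 0
s(B) = -⅛ (s(B) = (⅛)*(-1) = -⅛)
O = 11 (O = 6 + 5 = 11)
Q(L) = -⅛ + L² - 2*L (Q(L) = (L² - 2*L) - ⅛ = -⅛ + L² - 2*L)
p(Y, F) = F*(5 + Y)
-146*p(5, Q(O)) = -146*(-⅛ + 11² - 2*11)*(5 + 5) = -146*(-⅛ + 121 - 22)*10 = -57743*10/4 = -146*3955/4 = -288715/2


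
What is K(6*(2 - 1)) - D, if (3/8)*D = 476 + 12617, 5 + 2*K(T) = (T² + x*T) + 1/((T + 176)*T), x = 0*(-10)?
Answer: -25406593/728 ≈ -34899.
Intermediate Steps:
x = 0
K(T) = -5/2 + T²/2 + 1/(2*T*(176 + T)) (K(T) = -5/2 + ((T² + 0*T) + 1/((T + 176)*T))/2 = -5/2 + ((T² + 0) + 1/((176 + T)*T))/2 = -5/2 + (T² + 1/(T*(176 + T)))/2 = -5/2 + (T²/2 + 1/(2*T*(176 + T))) = -5/2 + T²/2 + 1/(2*T*(176 + T)))
D = 104744/3 (D = 8*(476 + 12617)/3 = (8/3)*13093 = 104744/3 ≈ 34915.)
K(6*(2 - 1)) - D = (1 + (6*(2 - 1))⁴ - 5280*(2 - 1) - 5*36*(2 - 1)² + 176*(6*(2 - 1))³)/(2*((6*(2 - 1)))*(176 + 6*(2 - 1))) - 1*104744/3 = (1 + (6*1)⁴ - 5280 - 5*(6*1)² + 176*(6*1)³)/(2*((6*1))*(176 + 6*1)) - 104744/3 = (½)*(1 + 6⁴ - 880*6 - 5*6² + 176*6³)/(6*(176 + 6)) - 104744/3 = (½)*(⅙)*(1 + 1296 - 5280 - 5*36 + 176*216)/182 - 104744/3 = (½)*(⅙)*(1/182)*(1 + 1296 - 5280 - 180 + 38016) - 104744/3 = (½)*(⅙)*(1/182)*33853 - 104744/3 = 33853/2184 - 104744/3 = -25406593/728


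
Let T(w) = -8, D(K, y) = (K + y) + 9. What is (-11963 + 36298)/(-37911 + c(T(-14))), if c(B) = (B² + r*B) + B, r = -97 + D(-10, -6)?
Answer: -24335/37023 ≈ -0.65729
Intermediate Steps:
D(K, y) = 9 + K + y
r = -104 (r = -97 + (9 - 10 - 6) = -97 - 7 = -104)
c(B) = B² - 103*B (c(B) = (B² - 104*B) + B = B² - 103*B)
(-11963 + 36298)/(-37911 + c(T(-14))) = (-11963 + 36298)/(-37911 - 8*(-103 - 8)) = 24335/(-37911 - 8*(-111)) = 24335/(-37911 + 888) = 24335/(-37023) = 24335*(-1/37023) = -24335/37023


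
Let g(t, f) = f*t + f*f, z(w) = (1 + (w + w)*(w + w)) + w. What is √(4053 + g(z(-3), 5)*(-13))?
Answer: √1518 ≈ 38.962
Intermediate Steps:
z(w) = 1 + w + 4*w² (z(w) = (1 + (2*w)*(2*w)) + w = (1 + 4*w²) + w = 1 + w + 4*w²)
g(t, f) = f² + f*t (g(t, f) = f*t + f² = f² + f*t)
√(4053 + g(z(-3), 5)*(-13)) = √(4053 + (5*(5 + (1 - 3 + 4*(-3)²)))*(-13)) = √(4053 + (5*(5 + (1 - 3 + 4*9)))*(-13)) = √(4053 + (5*(5 + (1 - 3 + 36)))*(-13)) = √(4053 + (5*(5 + 34))*(-13)) = √(4053 + (5*39)*(-13)) = √(4053 + 195*(-13)) = √(4053 - 2535) = √1518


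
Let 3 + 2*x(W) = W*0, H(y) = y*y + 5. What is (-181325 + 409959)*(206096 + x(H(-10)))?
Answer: 47120209913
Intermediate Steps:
H(y) = 5 + y² (H(y) = y² + 5 = 5 + y²)
x(W) = -3/2 (x(W) = -3/2 + (W*0)/2 = -3/2 + (½)*0 = -3/2 + 0 = -3/2)
(-181325 + 409959)*(206096 + x(H(-10))) = (-181325 + 409959)*(206096 - 3/2) = 228634*(412189/2) = 47120209913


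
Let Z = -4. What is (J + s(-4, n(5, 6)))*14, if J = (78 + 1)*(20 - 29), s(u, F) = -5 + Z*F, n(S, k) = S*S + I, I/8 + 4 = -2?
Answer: -8736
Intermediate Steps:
I = -48 (I = -32 + 8*(-2) = -32 - 16 = -48)
n(S, k) = -48 + S² (n(S, k) = S*S - 48 = S² - 48 = -48 + S²)
s(u, F) = -5 - 4*F
J = -711 (J = 79*(-9) = -711)
(J + s(-4, n(5, 6)))*14 = (-711 + (-5 - 4*(-48 + 5²)))*14 = (-711 + (-5 - 4*(-48 + 25)))*14 = (-711 + (-5 - 4*(-23)))*14 = (-711 + (-5 + 92))*14 = (-711 + 87)*14 = -624*14 = -8736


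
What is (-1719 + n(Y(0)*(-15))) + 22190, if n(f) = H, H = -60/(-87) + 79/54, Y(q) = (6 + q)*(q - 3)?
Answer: 32060957/1566 ≈ 20473.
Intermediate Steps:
Y(q) = (-3 + q)*(6 + q) (Y(q) = (6 + q)*(-3 + q) = (-3 + q)*(6 + q))
H = 3371/1566 (H = -60*(-1/87) + 79*(1/54) = 20/29 + 79/54 = 3371/1566 ≈ 2.1526)
n(f) = 3371/1566
(-1719 + n(Y(0)*(-15))) + 22190 = (-1719 + 3371/1566) + 22190 = -2688583/1566 + 22190 = 32060957/1566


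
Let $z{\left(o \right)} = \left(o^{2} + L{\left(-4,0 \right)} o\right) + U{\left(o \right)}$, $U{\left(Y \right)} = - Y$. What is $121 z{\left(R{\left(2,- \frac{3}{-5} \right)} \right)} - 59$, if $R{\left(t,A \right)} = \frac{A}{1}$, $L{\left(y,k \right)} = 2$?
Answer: $\frac{1429}{25} \approx 57.16$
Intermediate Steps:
$R{\left(t,A \right)} = A$ ($R{\left(t,A \right)} = A 1 = A$)
$z{\left(o \right)} = o + o^{2}$ ($z{\left(o \right)} = \left(o^{2} + 2 o\right) - o = o + o^{2}$)
$121 z{\left(R{\left(2,- \frac{3}{-5} \right)} \right)} - 59 = 121 - \frac{3}{-5} \left(1 - \frac{3}{-5}\right) - 59 = 121 \left(-3\right) \left(- \frac{1}{5}\right) \left(1 - - \frac{3}{5}\right) - 59 = 121 \frac{3 \left(1 + \frac{3}{5}\right)}{5} - 59 = 121 \cdot \frac{3}{5} \cdot \frac{8}{5} - 59 = 121 \cdot \frac{24}{25} - 59 = \frac{2904}{25} - 59 = \frac{1429}{25}$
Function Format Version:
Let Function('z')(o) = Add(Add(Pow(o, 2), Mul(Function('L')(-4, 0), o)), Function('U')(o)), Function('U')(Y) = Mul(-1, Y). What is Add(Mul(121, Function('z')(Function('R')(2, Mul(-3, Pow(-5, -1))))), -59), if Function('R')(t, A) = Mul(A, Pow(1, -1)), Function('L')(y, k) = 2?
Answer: Rational(1429, 25) ≈ 57.160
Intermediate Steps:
Function('R')(t, A) = A (Function('R')(t, A) = Mul(A, 1) = A)
Function('z')(o) = Add(o, Pow(o, 2)) (Function('z')(o) = Add(Add(Pow(o, 2), Mul(2, o)), Mul(-1, o)) = Add(o, Pow(o, 2)))
Add(Mul(121, Function('z')(Function('R')(2, Mul(-3, Pow(-5, -1))))), -59) = Add(Mul(121, Mul(Mul(-3, Pow(-5, -1)), Add(1, Mul(-3, Pow(-5, -1))))), -59) = Add(Mul(121, Mul(Mul(-3, Rational(-1, 5)), Add(1, Mul(-3, Rational(-1, 5))))), -59) = Add(Mul(121, Mul(Rational(3, 5), Add(1, Rational(3, 5)))), -59) = Add(Mul(121, Mul(Rational(3, 5), Rational(8, 5))), -59) = Add(Mul(121, Rational(24, 25)), -59) = Add(Rational(2904, 25), -59) = Rational(1429, 25)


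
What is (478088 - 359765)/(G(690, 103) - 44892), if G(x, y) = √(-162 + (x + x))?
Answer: -30527334/11582129 - 39441*√1218/671763482 ≈ -2.6378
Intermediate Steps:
G(x, y) = √(-162 + 2*x)
(478088 - 359765)/(G(690, 103) - 44892) = (478088 - 359765)/(√(-162 + 2*690) - 44892) = 118323/(√(-162 + 1380) - 44892) = 118323/(√1218 - 44892) = 118323/(-44892 + √1218)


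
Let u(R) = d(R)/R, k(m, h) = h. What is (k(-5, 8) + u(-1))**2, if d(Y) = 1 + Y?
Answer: 64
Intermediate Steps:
u(R) = (1 + R)/R
(k(-5, 8) + u(-1))**2 = (8 + (1 - 1)/(-1))**2 = (8 - 1*0)**2 = (8 + 0)**2 = 8**2 = 64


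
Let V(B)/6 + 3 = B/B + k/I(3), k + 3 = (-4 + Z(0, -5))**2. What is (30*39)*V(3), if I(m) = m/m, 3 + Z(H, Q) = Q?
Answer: 975780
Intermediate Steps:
Z(H, Q) = -3 + Q
I(m) = 1
k = 141 (k = -3 + (-4 + (-3 - 5))**2 = -3 + (-4 - 8)**2 = -3 + (-12)**2 = -3 + 144 = 141)
V(B) = 834 (V(B) = -18 + 6*(B/B + 141/1) = -18 + 6*(1 + 141*1) = -18 + 6*(1 + 141) = -18 + 6*142 = -18 + 852 = 834)
(30*39)*V(3) = (30*39)*834 = 1170*834 = 975780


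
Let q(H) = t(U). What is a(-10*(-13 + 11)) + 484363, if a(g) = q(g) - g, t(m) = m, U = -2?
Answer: 484341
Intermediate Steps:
q(H) = -2
a(g) = -2 - g
a(-10*(-13 + 11)) + 484363 = (-2 - (-10)*(-13 + 11)) + 484363 = (-2 - (-10)*(-2)) + 484363 = (-2 - 1*20) + 484363 = (-2 - 20) + 484363 = -22 + 484363 = 484341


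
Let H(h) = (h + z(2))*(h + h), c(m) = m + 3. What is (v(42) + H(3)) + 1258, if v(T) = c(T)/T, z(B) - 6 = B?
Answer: 18551/14 ≈ 1325.1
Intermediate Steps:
c(m) = 3 + m
z(B) = 6 + B
v(T) = (3 + T)/T
H(h) = 2*h*(8 + h) (H(h) = (h + (6 + 2))*(h + h) = (h + 8)*(2*h) = (8 + h)*(2*h) = 2*h*(8 + h))
(v(42) + H(3)) + 1258 = ((3 + 42)/42 + 2*3*(8 + 3)) + 1258 = ((1/42)*45 + 2*3*11) + 1258 = (15/14 + 66) + 1258 = 939/14 + 1258 = 18551/14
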